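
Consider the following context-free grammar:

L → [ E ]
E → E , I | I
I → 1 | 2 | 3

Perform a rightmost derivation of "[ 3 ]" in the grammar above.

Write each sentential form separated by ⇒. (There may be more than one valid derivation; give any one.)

L ⇒ [ E ] ⇒ [ I ] ⇒ [ 3 ]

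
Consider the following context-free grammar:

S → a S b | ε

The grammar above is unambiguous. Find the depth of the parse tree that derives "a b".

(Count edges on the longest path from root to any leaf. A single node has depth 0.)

2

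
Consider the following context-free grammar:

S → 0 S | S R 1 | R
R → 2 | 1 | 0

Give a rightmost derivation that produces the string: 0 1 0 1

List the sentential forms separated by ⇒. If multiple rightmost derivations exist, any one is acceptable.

S ⇒ 0 S ⇒ 0 S R 1 ⇒ 0 S 0 1 ⇒ 0 R 0 1 ⇒ 0 1 0 1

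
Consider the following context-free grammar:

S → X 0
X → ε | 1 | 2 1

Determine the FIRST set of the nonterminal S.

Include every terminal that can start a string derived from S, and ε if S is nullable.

We compute FIRST(S) using the standard algorithm.
FIRST(S) = {0, 1, 2}
FIRST(X) = {1, 2, ε}
Therefore, FIRST(S) = {0, 1, 2}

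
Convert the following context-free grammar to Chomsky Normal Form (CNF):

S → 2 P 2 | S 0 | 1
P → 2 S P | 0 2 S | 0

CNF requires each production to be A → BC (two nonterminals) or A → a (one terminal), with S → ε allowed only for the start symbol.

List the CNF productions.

T2 → 2; T0 → 0; S → 1; P → 0; S → T2 X0; X0 → P T2; S → S T0; P → T2 X1; X1 → S P; P → T0 X2; X2 → T2 S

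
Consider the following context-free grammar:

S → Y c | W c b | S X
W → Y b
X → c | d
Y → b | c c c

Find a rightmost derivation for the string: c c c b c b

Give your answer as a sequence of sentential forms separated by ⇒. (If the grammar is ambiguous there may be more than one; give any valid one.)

S ⇒ W c b ⇒ Y b c b ⇒ c c c b c b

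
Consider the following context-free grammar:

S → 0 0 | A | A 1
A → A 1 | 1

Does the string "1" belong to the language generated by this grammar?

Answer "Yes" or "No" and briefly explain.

Yes - a valid derivation exists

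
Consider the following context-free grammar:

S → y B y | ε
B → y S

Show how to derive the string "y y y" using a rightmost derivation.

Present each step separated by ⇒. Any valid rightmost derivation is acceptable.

S ⇒ y B y ⇒ y y S y ⇒ y y y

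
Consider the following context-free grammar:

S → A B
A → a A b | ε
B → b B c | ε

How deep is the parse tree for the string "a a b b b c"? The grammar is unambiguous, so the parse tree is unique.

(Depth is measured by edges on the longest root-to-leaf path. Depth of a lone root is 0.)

4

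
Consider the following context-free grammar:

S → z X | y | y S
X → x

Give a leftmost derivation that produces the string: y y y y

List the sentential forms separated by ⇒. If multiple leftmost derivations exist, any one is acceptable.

S ⇒ y S ⇒ y y S ⇒ y y y S ⇒ y y y y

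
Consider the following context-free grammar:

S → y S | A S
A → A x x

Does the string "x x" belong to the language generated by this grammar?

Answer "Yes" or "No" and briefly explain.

No - no valid derivation exists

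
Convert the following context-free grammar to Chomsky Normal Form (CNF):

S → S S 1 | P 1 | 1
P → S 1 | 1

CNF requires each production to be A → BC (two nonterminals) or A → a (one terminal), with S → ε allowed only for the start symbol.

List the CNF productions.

T1 → 1; S → 1; P → 1; S → S X0; X0 → S T1; S → P T1; P → S T1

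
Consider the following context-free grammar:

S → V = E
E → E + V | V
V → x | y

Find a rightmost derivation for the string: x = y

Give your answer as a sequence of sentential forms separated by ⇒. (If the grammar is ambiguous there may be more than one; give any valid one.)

S ⇒ V = E ⇒ V = V ⇒ V = y ⇒ x = y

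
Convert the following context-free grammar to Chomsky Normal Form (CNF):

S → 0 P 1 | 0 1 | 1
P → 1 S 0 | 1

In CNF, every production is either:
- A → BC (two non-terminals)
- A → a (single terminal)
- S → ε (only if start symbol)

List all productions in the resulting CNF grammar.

T0 → 0; T1 → 1; S → 1; P → 1; S → T0 X0; X0 → P T1; S → T0 T1; P → T1 X1; X1 → S T0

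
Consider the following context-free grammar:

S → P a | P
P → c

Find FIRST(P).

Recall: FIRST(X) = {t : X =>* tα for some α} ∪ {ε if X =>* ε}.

We compute FIRST(P) using the standard algorithm.
FIRST(P) = {c}
FIRST(S) = {c}
Therefore, FIRST(P) = {c}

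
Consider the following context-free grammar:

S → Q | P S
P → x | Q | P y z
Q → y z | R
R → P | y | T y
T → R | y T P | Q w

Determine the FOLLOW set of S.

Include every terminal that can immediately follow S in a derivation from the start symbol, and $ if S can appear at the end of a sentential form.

We compute FOLLOW(S) using the standard algorithm.
FOLLOW(S) starts with {$}.
FIRST(P) = {x, y}
FIRST(Q) = {x, y}
FIRST(R) = {x, y}
FIRST(S) = {x, y}
FIRST(T) = {x, y}
FOLLOW(P) = {$, w, x, y}
FOLLOW(Q) = {$, w, x, y}
FOLLOW(R) = {$, w, x, y}
FOLLOW(S) = {$}
FOLLOW(T) = {x, y}
Therefore, FOLLOW(S) = {$}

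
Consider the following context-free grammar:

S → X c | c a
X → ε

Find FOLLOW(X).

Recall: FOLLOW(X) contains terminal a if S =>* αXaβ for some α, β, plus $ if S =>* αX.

We compute FOLLOW(X) using the standard algorithm.
FOLLOW(S) starts with {$}.
FIRST(S) = {c}
FIRST(X) = {ε}
FOLLOW(S) = {$}
FOLLOW(X) = {c}
Therefore, FOLLOW(X) = {c}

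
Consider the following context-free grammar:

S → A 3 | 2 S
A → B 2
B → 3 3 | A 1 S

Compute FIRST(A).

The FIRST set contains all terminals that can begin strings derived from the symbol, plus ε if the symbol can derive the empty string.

We compute FIRST(A) using the standard algorithm.
FIRST(A) = {3}
FIRST(B) = {3}
FIRST(S) = {2, 3}
Therefore, FIRST(A) = {3}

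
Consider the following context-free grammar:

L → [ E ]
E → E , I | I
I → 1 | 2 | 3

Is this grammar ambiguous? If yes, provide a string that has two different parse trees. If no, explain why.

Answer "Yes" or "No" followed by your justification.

No - the grammar is unambiguous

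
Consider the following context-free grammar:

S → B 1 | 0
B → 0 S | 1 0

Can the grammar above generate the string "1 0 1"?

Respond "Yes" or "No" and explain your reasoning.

Yes - a valid derivation exists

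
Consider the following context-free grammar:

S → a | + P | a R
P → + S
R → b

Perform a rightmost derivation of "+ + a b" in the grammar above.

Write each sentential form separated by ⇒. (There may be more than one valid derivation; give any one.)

S ⇒ + P ⇒ + + S ⇒ + + a R ⇒ + + a b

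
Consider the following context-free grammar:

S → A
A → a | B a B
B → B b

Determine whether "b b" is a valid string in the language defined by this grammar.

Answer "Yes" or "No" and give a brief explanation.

No - no valid derivation exists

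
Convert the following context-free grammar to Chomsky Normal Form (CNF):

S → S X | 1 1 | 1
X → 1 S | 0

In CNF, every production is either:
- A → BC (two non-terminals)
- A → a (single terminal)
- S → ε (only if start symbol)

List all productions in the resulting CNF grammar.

T1 → 1; S → 1; X → 0; S → S X; S → T1 T1; X → T1 S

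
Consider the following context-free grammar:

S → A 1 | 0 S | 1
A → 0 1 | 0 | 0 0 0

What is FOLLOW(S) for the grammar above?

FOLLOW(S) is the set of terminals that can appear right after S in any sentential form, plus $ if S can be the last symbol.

We compute FOLLOW(S) using the standard algorithm.
FOLLOW(S) starts with {$}.
FIRST(A) = {0}
FIRST(S) = {0, 1}
FOLLOW(A) = {1}
FOLLOW(S) = {$}
Therefore, FOLLOW(S) = {$}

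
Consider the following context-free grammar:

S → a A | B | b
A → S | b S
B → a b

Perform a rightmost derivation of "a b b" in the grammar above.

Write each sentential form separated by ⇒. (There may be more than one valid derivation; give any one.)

S ⇒ a A ⇒ a b S ⇒ a b b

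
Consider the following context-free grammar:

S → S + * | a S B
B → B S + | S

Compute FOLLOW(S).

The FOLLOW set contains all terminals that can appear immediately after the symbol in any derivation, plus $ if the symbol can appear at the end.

We compute FOLLOW(S) using the standard algorithm.
FOLLOW(S) starts with {$}.
FIRST(B) = {a}
FIRST(S) = {a}
FOLLOW(B) = {$, +, a}
FOLLOW(S) = {$, +, a}
Therefore, FOLLOW(S) = {$, +, a}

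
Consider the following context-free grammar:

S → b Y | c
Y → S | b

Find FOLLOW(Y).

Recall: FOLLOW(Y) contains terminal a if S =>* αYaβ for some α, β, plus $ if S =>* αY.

We compute FOLLOW(Y) using the standard algorithm.
FOLLOW(S) starts with {$}.
FIRST(S) = {b, c}
FIRST(Y) = {b, c}
FOLLOW(S) = {$}
FOLLOW(Y) = {$}
Therefore, FOLLOW(Y) = {$}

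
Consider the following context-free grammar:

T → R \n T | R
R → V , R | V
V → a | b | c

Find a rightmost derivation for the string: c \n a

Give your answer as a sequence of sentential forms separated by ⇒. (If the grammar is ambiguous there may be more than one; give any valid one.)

T ⇒ R \n T ⇒ R \n R ⇒ R \n V ⇒ R \n a ⇒ V \n a ⇒ c \n a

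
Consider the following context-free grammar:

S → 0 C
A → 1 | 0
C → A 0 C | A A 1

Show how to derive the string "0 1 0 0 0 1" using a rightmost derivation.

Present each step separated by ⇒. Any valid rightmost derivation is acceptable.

S ⇒ 0 C ⇒ 0 A 0 C ⇒ 0 A 0 A A 1 ⇒ 0 A 0 A 0 1 ⇒ 0 A 0 0 0 1 ⇒ 0 1 0 0 0 1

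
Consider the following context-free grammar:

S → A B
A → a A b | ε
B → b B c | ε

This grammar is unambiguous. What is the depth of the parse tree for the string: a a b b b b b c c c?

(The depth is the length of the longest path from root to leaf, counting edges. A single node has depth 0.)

5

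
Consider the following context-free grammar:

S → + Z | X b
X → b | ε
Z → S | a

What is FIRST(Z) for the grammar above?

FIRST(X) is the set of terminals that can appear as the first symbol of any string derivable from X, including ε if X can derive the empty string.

We compute FIRST(Z) using the standard algorithm.
FIRST(S) = {+, b}
FIRST(X) = {b, ε}
FIRST(Z) = {+, a, b}
Therefore, FIRST(Z) = {+, a, b}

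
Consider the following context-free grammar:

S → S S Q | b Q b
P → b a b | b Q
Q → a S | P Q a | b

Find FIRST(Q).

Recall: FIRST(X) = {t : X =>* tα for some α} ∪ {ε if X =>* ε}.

We compute FIRST(Q) using the standard algorithm.
FIRST(P) = {b}
FIRST(Q) = {a, b}
FIRST(S) = {b}
Therefore, FIRST(Q) = {a, b}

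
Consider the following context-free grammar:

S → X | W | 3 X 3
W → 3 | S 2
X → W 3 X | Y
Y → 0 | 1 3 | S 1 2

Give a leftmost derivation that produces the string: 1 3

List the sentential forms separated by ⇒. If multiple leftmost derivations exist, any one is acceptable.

S ⇒ X ⇒ Y ⇒ 1 3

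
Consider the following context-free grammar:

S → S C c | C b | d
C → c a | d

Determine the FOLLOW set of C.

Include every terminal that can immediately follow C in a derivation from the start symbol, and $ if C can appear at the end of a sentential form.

We compute FOLLOW(C) using the standard algorithm.
FOLLOW(S) starts with {$}.
FIRST(C) = {c, d}
FIRST(S) = {c, d}
FOLLOW(C) = {b, c}
FOLLOW(S) = {$, c, d}
Therefore, FOLLOW(C) = {b, c}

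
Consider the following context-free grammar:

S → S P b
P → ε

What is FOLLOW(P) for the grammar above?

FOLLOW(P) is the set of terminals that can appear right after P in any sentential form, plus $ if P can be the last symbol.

We compute FOLLOW(P) using the standard algorithm.
FOLLOW(S) starts with {$}.
FIRST(P) = {ε}
FIRST(S) = {}
FOLLOW(P) = {b}
FOLLOW(S) = {$, b}
Therefore, FOLLOW(P) = {b}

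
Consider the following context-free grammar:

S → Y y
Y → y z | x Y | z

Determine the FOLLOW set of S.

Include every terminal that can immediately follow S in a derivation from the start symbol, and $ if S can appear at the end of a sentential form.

We compute FOLLOW(S) using the standard algorithm.
FOLLOW(S) starts with {$}.
FIRST(S) = {x, y, z}
FIRST(Y) = {x, y, z}
FOLLOW(S) = {$}
FOLLOW(Y) = {y}
Therefore, FOLLOW(S) = {$}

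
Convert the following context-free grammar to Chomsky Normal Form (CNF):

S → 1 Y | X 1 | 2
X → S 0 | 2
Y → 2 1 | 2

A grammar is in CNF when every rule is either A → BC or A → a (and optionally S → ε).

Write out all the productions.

T1 → 1; S → 2; T0 → 0; X → 2; T2 → 2; Y → 2; S → T1 Y; S → X T1; X → S T0; Y → T2 T1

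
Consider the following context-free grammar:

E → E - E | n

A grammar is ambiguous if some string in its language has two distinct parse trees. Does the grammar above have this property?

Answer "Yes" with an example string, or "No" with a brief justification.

Yes - the string 'n - n - n - n - n' has two distinct parse trees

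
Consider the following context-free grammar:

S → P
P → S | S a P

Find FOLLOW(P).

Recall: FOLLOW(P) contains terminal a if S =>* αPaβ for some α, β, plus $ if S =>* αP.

We compute FOLLOW(P) using the standard algorithm.
FOLLOW(S) starts with {$}.
FIRST(P) = {}
FIRST(S) = {}
FOLLOW(P) = {$, a}
FOLLOW(S) = {$, a}
Therefore, FOLLOW(P) = {$, a}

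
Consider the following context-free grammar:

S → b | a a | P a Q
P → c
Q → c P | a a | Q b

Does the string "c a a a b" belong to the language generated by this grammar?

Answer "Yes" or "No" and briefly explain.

Yes - a valid derivation exists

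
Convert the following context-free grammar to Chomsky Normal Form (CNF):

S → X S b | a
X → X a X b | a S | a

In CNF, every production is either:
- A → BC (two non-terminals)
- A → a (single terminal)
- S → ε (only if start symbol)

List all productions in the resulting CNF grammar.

TB → b; S → a; TA → a; X → a; S → X X0; X0 → S TB; X → X X1; X1 → TA X2; X2 → X TB; X → TA S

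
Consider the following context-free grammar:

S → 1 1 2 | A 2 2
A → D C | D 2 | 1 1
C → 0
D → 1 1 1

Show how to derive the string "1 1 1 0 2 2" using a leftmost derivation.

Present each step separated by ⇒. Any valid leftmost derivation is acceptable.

S ⇒ A 2 2 ⇒ D C 2 2 ⇒ 1 1 1 C 2 2 ⇒ 1 1 1 0 2 2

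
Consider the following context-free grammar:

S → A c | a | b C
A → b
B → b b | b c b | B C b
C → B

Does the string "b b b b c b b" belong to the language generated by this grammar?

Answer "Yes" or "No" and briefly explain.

Yes - a valid derivation exists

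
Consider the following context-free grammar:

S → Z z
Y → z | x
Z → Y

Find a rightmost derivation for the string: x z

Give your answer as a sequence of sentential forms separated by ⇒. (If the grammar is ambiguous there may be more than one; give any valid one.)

S ⇒ Z z ⇒ Y z ⇒ x z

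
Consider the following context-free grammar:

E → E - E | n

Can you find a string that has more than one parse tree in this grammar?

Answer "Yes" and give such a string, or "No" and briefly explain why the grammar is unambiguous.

Yes - the string 'n - n - n - n' has two distinct parse trees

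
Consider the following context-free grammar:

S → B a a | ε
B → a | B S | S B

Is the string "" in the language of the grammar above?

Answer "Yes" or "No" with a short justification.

Yes - a valid derivation exists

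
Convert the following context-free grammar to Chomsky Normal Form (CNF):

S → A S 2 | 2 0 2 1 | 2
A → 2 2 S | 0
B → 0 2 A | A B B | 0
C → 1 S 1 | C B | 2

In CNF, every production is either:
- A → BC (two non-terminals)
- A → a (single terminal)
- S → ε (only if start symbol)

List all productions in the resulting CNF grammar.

T2 → 2; T0 → 0; T1 → 1; S → 2; A → 0; B → 0; C → 2; S → A X0; X0 → S T2; S → T2 X1; X1 → T0 X2; X2 → T2 T1; A → T2 X3; X3 → T2 S; B → T0 X4; X4 → T2 A; B → A X5; X5 → B B; C → T1 X6; X6 → S T1; C → C B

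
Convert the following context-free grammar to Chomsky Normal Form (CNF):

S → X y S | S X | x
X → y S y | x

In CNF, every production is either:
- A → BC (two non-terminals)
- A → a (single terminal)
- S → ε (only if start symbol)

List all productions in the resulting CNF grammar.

TY → y; S → x; X → x; S → X X0; X0 → TY S; S → S X; X → TY X1; X1 → S TY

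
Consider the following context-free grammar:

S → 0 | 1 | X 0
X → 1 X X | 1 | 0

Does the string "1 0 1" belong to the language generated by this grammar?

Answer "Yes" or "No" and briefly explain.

No - no valid derivation exists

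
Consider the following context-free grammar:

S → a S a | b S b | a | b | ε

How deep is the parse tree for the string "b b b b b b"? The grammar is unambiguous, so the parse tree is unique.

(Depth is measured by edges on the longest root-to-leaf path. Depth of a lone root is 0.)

4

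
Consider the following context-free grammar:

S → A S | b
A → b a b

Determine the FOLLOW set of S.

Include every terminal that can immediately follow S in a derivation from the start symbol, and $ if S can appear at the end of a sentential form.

We compute FOLLOW(S) using the standard algorithm.
FOLLOW(S) starts with {$}.
FIRST(A) = {b}
FIRST(S) = {b}
FOLLOW(A) = {b}
FOLLOW(S) = {$}
Therefore, FOLLOW(S) = {$}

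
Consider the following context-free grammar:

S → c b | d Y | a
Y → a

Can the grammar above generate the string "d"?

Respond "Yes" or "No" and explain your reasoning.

No - no valid derivation exists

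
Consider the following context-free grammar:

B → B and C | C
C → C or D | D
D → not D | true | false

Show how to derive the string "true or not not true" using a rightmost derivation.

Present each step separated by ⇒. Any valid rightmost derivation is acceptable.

B ⇒ C ⇒ C or D ⇒ C or not D ⇒ C or not not D ⇒ C or not not true ⇒ D or not not true ⇒ true or not not true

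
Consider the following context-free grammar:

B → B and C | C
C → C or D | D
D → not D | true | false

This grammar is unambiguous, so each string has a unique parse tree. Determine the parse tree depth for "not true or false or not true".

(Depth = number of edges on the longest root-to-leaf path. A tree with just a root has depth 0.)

6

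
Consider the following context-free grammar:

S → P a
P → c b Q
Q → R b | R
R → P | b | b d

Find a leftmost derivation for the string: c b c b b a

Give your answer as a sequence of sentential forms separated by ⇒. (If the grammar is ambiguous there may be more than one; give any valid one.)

S ⇒ P a ⇒ c b Q a ⇒ c b R a ⇒ c b P a ⇒ c b c b Q a ⇒ c b c b R a ⇒ c b c b b a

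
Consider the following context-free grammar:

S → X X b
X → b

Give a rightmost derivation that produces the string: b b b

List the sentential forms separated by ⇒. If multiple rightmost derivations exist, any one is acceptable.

S ⇒ X X b ⇒ X b b ⇒ b b b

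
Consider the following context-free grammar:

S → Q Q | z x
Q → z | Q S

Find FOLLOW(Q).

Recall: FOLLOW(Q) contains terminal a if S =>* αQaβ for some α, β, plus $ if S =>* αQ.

We compute FOLLOW(Q) using the standard algorithm.
FOLLOW(S) starts with {$}.
FIRST(Q) = {z}
FIRST(S) = {z}
FOLLOW(Q) = {$, z}
FOLLOW(S) = {$, z}
Therefore, FOLLOW(Q) = {$, z}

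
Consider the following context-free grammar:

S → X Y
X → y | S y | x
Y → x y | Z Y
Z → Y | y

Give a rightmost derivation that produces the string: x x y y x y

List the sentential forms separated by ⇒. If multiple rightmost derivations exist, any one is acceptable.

S ⇒ X Y ⇒ X x y ⇒ S y x y ⇒ X Y y x y ⇒ X x y y x y ⇒ x x y y x y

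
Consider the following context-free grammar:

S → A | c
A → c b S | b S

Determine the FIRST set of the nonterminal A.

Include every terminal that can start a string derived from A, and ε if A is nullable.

We compute FIRST(A) using the standard algorithm.
FIRST(A) = {b, c}
FIRST(S) = {b, c}
Therefore, FIRST(A) = {b, c}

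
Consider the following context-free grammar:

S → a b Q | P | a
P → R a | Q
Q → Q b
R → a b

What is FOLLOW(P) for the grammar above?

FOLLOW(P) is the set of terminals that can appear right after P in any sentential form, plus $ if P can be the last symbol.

We compute FOLLOW(P) using the standard algorithm.
FOLLOW(S) starts with {$}.
FIRST(P) = {a}
FIRST(Q) = {}
FIRST(R) = {a}
FIRST(S) = {a}
FOLLOW(P) = {$}
FOLLOW(Q) = {$, b}
FOLLOW(R) = {a}
FOLLOW(S) = {$}
Therefore, FOLLOW(P) = {$}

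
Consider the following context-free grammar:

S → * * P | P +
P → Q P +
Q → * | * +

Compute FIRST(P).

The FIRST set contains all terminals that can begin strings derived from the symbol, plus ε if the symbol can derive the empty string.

We compute FIRST(P) using the standard algorithm.
FIRST(P) = {*}
FIRST(Q) = {*}
FIRST(S) = {*}
Therefore, FIRST(P) = {*}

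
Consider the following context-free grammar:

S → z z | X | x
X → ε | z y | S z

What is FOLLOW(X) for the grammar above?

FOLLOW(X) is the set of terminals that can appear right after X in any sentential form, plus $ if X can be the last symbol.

We compute FOLLOW(X) using the standard algorithm.
FOLLOW(S) starts with {$}.
FIRST(S) = {x, z, ε}
FIRST(X) = {x, z, ε}
FOLLOW(S) = {$, z}
FOLLOW(X) = {$, z}
Therefore, FOLLOW(X) = {$, z}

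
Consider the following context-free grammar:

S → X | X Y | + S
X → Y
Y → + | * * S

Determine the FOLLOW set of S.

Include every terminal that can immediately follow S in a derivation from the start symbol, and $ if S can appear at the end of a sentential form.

We compute FOLLOW(S) using the standard algorithm.
FOLLOW(S) starts with {$}.
FIRST(S) = {*, +}
FIRST(X) = {*, +}
FIRST(Y) = {*, +}
FOLLOW(S) = {$, *, +}
FOLLOW(X) = {$, *, +}
FOLLOW(Y) = {$, *, +}
Therefore, FOLLOW(S) = {$, *, +}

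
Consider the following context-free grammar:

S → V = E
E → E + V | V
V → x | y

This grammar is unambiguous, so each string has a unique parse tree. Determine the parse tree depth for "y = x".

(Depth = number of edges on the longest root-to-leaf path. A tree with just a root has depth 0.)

3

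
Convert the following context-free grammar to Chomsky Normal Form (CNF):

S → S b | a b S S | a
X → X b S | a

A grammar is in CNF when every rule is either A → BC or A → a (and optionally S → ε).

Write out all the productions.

TB → b; TA → a; S → a; X → a; S → S TB; S → TA X0; X0 → TB X1; X1 → S S; X → X X2; X2 → TB S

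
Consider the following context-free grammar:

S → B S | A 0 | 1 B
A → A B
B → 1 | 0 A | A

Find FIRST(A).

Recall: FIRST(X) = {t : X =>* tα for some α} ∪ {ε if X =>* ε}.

We compute FIRST(A) using the standard algorithm.
FIRST(A) = {}
FIRST(B) = {0, 1}
FIRST(S) = {0, 1}
Therefore, FIRST(A) = {}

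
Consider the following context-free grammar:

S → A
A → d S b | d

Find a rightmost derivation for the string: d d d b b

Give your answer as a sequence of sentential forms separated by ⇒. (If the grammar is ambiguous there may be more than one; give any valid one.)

S ⇒ A ⇒ d S b ⇒ d A b ⇒ d d S b b ⇒ d d A b b ⇒ d d d b b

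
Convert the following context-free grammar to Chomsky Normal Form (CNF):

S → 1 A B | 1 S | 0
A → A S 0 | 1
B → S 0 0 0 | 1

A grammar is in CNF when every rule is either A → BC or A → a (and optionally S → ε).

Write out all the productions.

T1 → 1; S → 0; T0 → 0; A → 1; B → 1; S → T1 X0; X0 → A B; S → T1 S; A → A X1; X1 → S T0; B → S X2; X2 → T0 X3; X3 → T0 T0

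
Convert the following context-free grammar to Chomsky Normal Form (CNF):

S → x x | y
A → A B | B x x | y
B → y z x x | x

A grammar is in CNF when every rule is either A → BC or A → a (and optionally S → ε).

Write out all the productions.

TX → x; S → y; A → y; TY → y; TZ → z; B → x; S → TX TX; A → A B; A → B X0; X0 → TX TX; B → TY X1; X1 → TZ X2; X2 → TX TX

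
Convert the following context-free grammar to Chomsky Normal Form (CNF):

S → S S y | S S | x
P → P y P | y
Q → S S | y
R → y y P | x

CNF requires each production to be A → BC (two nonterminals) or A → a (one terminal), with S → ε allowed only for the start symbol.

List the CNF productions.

TY → y; S → x; P → y; Q → y; R → x; S → S X0; X0 → S TY; S → S S; P → P X1; X1 → TY P; Q → S S; R → TY X2; X2 → TY P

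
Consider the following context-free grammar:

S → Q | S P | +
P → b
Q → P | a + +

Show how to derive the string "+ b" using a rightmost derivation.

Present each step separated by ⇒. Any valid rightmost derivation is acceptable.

S ⇒ S P ⇒ S b ⇒ + b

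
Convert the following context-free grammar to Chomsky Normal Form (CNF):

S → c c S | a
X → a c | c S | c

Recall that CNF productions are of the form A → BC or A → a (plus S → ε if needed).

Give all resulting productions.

TC → c; S → a; TA → a; X → c; S → TC X0; X0 → TC S; X → TA TC; X → TC S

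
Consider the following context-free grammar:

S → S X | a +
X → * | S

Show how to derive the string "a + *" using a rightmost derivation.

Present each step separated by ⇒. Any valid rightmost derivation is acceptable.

S ⇒ S X ⇒ S * ⇒ a + *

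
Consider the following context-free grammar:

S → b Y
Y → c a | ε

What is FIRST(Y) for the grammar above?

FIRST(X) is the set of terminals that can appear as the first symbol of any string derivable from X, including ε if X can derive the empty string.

We compute FIRST(Y) using the standard algorithm.
FIRST(S) = {b}
FIRST(Y) = {c, ε}
Therefore, FIRST(Y) = {c, ε}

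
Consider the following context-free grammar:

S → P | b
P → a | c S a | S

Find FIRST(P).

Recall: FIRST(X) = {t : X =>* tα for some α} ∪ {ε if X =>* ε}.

We compute FIRST(P) using the standard algorithm.
FIRST(P) = {a, b, c}
FIRST(S) = {a, b, c}
Therefore, FIRST(P) = {a, b, c}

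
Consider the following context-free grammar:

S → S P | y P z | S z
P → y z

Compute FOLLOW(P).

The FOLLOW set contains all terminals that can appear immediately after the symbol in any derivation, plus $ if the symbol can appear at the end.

We compute FOLLOW(P) using the standard algorithm.
FOLLOW(S) starts with {$}.
FIRST(P) = {y}
FIRST(S) = {y}
FOLLOW(P) = {$, y, z}
FOLLOW(S) = {$, y, z}
Therefore, FOLLOW(P) = {$, y, z}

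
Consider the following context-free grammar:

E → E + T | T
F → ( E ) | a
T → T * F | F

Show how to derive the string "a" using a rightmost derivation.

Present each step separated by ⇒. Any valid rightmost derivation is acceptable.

E ⇒ T ⇒ F ⇒ a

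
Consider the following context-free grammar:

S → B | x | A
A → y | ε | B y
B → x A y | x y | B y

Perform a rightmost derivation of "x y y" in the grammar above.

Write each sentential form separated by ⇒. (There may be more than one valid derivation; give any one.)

S ⇒ B ⇒ x A y ⇒ x y y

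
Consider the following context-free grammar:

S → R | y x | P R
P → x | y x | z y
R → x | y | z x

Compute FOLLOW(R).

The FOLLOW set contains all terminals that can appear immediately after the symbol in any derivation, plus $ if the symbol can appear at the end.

We compute FOLLOW(R) using the standard algorithm.
FOLLOW(S) starts with {$}.
FIRST(P) = {x, y, z}
FIRST(R) = {x, y, z}
FIRST(S) = {x, y, z}
FOLLOW(P) = {x, y, z}
FOLLOW(R) = {$}
FOLLOW(S) = {$}
Therefore, FOLLOW(R) = {$}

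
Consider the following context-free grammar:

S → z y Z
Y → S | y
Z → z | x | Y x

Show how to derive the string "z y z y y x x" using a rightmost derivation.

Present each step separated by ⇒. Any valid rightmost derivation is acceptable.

S ⇒ z y Z ⇒ z y Y x ⇒ z y S x ⇒ z y z y Z x ⇒ z y z y Y x x ⇒ z y z y y x x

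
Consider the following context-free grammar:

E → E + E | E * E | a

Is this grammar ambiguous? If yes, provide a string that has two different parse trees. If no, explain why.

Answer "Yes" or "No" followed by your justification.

Yes - the string 'a * a + a + a * a * a' has two distinct leftmost derivations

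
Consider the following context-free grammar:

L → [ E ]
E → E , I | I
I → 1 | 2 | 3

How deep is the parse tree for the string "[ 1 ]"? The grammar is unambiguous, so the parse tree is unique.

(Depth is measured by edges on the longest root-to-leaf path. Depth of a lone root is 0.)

3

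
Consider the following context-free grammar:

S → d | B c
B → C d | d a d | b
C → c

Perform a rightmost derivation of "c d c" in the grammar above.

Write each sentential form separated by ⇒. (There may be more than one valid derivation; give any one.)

S ⇒ B c ⇒ C d c ⇒ c d c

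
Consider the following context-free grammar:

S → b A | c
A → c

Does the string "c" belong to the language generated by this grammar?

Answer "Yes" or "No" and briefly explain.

Yes - a valid derivation exists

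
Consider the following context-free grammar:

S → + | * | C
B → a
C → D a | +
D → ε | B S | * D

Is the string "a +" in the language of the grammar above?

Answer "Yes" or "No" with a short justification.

No - no valid derivation exists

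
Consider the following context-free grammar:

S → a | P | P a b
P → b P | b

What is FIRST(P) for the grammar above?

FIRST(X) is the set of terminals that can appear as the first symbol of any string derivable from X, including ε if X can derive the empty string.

We compute FIRST(P) using the standard algorithm.
FIRST(P) = {b}
FIRST(S) = {a, b}
Therefore, FIRST(P) = {b}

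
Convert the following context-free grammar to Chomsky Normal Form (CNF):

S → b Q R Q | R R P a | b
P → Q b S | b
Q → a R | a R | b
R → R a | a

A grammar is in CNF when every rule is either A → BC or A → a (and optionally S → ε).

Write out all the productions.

TB → b; TA → a; S → b; P → b; Q → b; R → a; S → TB X0; X0 → Q X1; X1 → R Q; S → R X2; X2 → R X3; X3 → P TA; P → Q X4; X4 → TB S; Q → TA R; Q → TA R; R → R TA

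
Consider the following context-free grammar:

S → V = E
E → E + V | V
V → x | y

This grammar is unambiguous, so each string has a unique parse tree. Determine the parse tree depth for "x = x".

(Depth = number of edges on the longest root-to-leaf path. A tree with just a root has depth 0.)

3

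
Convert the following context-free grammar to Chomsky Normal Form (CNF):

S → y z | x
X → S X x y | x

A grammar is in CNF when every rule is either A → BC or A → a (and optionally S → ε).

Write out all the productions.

TY → y; TZ → z; S → x; TX → x; X → x; S → TY TZ; X → S X0; X0 → X X1; X1 → TX TY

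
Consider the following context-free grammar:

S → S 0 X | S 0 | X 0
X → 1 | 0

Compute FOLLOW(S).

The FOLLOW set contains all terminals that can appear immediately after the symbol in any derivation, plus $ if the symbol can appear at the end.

We compute FOLLOW(S) using the standard algorithm.
FOLLOW(S) starts with {$}.
FIRST(S) = {0, 1}
FIRST(X) = {0, 1}
FOLLOW(S) = {$, 0}
FOLLOW(X) = {$, 0}
Therefore, FOLLOW(S) = {$, 0}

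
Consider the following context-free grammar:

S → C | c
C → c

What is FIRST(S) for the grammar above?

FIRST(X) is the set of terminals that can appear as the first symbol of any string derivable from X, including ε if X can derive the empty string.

We compute FIRST(S) using the standard algorithm.
FIRST(C) = {c}
FIRST(S) = {c}
Therefore, FIRST(S) = {c}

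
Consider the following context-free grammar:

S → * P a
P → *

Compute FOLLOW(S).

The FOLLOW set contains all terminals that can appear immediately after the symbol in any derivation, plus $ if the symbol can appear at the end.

We compute FOLLOW(S) using the standard algorithm.
FOLLOW(S) starts with {$}.
FIRST(P) = {*}
FIRST(S) = {*}
FOLLOW(P) = {a}
FOLLOW(S) = {$}
Therefore, FOLLOW(S) = {$}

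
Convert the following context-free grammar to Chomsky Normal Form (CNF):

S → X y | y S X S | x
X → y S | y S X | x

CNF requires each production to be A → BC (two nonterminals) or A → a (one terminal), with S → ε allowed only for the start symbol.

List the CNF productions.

TY → y; S → x; X → x; S → X TY; S → TY X0; X0 → S X1; X1 → X S; X → TY S; X → TY X2; X2 → S X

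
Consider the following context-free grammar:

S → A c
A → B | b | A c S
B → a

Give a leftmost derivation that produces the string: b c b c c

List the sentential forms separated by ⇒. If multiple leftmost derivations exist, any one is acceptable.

S ⇒ A c ⇒ A c S c ⇒ b c S c ⇒ b c A c c ⇒ b c b c c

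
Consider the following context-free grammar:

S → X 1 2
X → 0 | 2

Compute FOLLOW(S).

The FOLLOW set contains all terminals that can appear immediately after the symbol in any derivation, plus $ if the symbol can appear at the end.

We compute FOLLOW(S) using the standard algorithm.
FOLLOW(S) starts with {$}.
FIRST(S) = {0, 2}
FIRST(X) = {0, 2}
FOLLOW(S) = {$}
FOLLOW(X) = {1}
Therefore, FOLLOW(S) = {$}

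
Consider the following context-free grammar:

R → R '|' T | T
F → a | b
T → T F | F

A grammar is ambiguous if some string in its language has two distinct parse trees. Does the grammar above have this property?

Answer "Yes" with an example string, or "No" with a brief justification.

No - the grammar is unambiguous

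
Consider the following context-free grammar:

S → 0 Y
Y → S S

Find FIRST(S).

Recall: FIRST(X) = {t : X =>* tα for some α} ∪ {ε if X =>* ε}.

We compute FIRST(S) using the standard algorithm.
FIRST(S) = {0}
FIRST(Y) = {0}
Therefore, FIRST(S) = {0}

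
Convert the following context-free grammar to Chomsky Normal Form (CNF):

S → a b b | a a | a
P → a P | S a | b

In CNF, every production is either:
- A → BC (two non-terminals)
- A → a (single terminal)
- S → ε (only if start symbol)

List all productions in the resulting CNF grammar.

TA → a; TB → b; S → a; P → b; S → TA X0; X0 → TB TB; S → TA TA; P → TA P; P → S TA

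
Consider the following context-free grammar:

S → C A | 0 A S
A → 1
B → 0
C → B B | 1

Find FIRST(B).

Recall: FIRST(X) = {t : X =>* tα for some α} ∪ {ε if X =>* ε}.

We compute FIRST(B) using the standard algorithm.
FIRST(A) = {1}
FIRST(B) = {0}
FIRST(C) = {0, 1}
FIRST(S) = {0, 1}
Therefore, FIRST(B) = {0}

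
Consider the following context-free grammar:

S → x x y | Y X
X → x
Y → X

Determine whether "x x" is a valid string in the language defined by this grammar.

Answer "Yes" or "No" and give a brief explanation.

Yes - a valid derivation exists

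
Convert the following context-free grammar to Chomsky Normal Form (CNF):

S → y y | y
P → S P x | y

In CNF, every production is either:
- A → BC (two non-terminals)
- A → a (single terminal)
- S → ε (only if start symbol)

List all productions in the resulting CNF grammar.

TY → y; S → y; TX → x; P → y; S → TY TY; P → S X0; X0 → P TX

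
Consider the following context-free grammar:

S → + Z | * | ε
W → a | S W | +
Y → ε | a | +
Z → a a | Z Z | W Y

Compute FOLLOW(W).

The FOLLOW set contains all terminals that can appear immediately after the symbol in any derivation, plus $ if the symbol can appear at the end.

We compute FOLLOW(W) using the standard algorithm.
FOLLOW(S) starts with {$}.
FIRST(S) = {*, +, ε}
FIRST(W) = {*, +, a}
FIRST(Y) = {+, a, ε}
FIRST(Z) = {*, +, a}
FOLLOW(S) = {$, *, +, a}
FOLLOW(W) = {$, *, +, a}
FOLLOW(Y) = {$, *, +, a}
FOLLOW(Z) = {$, *, +, a}
Therefore, FOLLOW(W) = {$, *, +, a}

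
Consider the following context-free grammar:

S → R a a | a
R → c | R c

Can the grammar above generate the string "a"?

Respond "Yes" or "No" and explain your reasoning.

Yes - a valid derivation exists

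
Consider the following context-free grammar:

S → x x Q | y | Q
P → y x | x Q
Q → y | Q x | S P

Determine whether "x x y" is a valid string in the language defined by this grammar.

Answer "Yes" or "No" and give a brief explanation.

Yes - a valid derivation exists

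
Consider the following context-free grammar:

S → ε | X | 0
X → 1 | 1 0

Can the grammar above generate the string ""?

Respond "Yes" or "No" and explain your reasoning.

Yes - a valid derivation exists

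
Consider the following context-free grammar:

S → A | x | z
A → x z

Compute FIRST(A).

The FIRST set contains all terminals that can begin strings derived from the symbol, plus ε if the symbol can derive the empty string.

We compute FIRST(A) using the standard algorithm.
FIRST(A) = {x}
FIRST(S) = {x, z}
Therefore, FIRST(A) = {x}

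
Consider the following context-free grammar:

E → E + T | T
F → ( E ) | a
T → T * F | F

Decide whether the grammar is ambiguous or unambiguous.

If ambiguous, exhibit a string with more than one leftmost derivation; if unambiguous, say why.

Unambiguous - every string in the language has a unique leftmost derivation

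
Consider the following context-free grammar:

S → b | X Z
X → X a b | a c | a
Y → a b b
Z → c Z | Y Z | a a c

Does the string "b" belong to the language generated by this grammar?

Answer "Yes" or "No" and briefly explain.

Yes - a valid derivation exists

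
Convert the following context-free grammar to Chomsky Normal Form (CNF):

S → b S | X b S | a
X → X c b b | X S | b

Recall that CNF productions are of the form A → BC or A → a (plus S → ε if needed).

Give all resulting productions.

TB → b; S → a; TC → c; X → b; S → TB S; S → X X0; X0 → TB S; X → X X1; X1 → TC X2; X2 → TB TB; X → X S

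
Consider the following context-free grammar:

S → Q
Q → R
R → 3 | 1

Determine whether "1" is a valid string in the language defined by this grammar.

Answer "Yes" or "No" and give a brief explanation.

Yes - a valid derivation exists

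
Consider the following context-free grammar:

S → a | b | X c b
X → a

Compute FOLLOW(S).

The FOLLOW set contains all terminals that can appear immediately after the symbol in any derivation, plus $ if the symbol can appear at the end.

We compute FOLLOW(S) using the standard algorithm.
FOLLOW(S) starts with {$}.
FIRST(S) = {a, b}
FIRST(X) = {a}
FOLLOW(S) = {$}
FOLLOW(X) = {c}
Therefore, FOLLOW(S) = {$}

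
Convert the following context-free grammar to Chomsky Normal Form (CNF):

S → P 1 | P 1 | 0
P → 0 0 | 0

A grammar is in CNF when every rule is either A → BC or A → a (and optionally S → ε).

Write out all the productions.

T1 → 1; S → 0; T0 → 0; P → 0; S → P T1; S → P T1; P → T0 T0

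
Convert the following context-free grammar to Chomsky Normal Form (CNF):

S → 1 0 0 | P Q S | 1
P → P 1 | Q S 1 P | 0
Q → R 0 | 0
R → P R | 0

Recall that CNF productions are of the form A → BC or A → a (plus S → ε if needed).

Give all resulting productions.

T1 → 1; T0 → 0; S → 1; P → 0; Q → 0; R → 0; S → T1 X0; X0 → T0 T0; S → P X1; X1 → Q S; P → P T1; P → Q X2; X2 → S X3; X3 → T1 P; Q → R T0; R → P R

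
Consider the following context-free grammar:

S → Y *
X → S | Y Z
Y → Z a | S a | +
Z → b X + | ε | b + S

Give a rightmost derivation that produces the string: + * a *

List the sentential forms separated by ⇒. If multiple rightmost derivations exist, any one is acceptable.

S ⇒ Y * ⇒ S a * ⇒ Y * a * ⇒ + * a *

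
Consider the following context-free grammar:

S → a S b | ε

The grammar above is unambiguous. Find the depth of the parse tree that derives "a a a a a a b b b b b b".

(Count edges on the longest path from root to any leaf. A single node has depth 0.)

7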